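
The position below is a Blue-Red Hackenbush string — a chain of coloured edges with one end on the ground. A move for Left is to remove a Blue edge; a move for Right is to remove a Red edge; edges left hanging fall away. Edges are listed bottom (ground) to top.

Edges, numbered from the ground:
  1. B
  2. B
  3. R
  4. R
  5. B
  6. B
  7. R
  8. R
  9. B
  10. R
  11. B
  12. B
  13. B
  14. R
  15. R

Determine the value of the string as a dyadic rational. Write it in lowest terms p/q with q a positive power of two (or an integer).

11449/8192

1 of 15 · B · max L 0 · min R +∞ — 1
2 of 15 · BB · max L 1 · min R +∞ — 2
3 of 15 · BBR · max L 1 · min R 2 — 3/2
4 of 15 · BBRR · max L 1 · min R 3/2 — 5/4
5 of 15 · BBRRB · max L 5/4 · min R 3/2 — 11/8
6 of 15 · BBRRBB · max L 11/8 · min R 3/2 — 23/16
7 of 15 · BBRRBBR · max L 11/8 · min R 23/16 — 45/32
8 of 15 · BBRRBBRR · max L 11/8 · min R 45/32 — 89/64
9 of 15 · BBRRBBRRB · max L 89/64 · min R 45/32 — 179/128
10 of 15 · BBRRBBRRBR · max L 89/64 · min R 179/128 — 357/256
11 of 15 · BBRRBBRRBRB · max L 357/256 · min R 179/128 — 715/512
12 of 15 · BBRRBBRRBRBB · max L 715/512 · min R 179/128 — 1431/1024
13 of 15 · BBRRBBRRBRBBB · max L 1431/1024 · min R 179/128 — 2863/2048
14 of 15 · BBRRBBRRBRBBBR · max L 1431/1024 · min R 2863/2048 — 5725/4096
15 of 15 · BBRRBBRRBRBBBRR · max L 1431/1024 · min R 5725/4096 — 11449/8192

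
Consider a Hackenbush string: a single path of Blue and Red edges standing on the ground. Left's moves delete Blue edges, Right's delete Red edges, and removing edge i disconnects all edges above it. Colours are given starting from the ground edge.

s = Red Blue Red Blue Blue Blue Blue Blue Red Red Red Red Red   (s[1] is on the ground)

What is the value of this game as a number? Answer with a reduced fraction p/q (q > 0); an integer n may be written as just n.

edge 1 of 13 (Red): { (no moves) | 0 } = -1
edge 2 of 13 (Blue): { -1 | 0 } = -1/2
edge 3 of 13 (Red): { -1 | -1/2 0 } = -3/4
edge 4 of 13 (Blue): { -1 -3/4 | -1/2 0 } = -5/8
edge 5 of 13 (Blue): { -1 -3/4 -5/8 | -1/2 0 } = -9/16
edge 6 of 13 (Blue): { -1 -3/4 -5/8 -9/16 | -1/2 0 } = -17/32
edge 7 of 13 (Blue): { -1 -3/4 -5/8 -9/16 -17/32 | -1/2 0 } = -33/64
edge 8 of 13 (Blue): { -1 -3/4 -5/8 -9/16 -17/32 -33/64 | -1/2 0 } = -65/128
edge 9 of 13 (Red): { -1 -3/4 -5/8 -9/16 -17/32 -33/64 | -65/128 -1/2 0 } = -131/256
edge 10 of 13 (Red): { -1 -3/4 -5/8 -9/16 -17/32 -33/64 | -131/256 -65/128 -1/2 0 } = -263/512
edge 11 of 13 (Red): { -1 -3/4 -5/8 -9/16 -17/32 -33/64 | -263/512 -131/256 -65/128 -1/2 0 } = -527/1024
edge 12 of 13 (Red): { -1 -3/4 -5/8 -9/16 -17/32 -33/64 | -527/1024 -263/512 -131/256 -65/128 -1/2 0 } = -1055/2048
edge 13 of 13 (Red): { -1 -3/4 -5/8 -9/16 -17/32 -33/64 | -1055/2048 -527/1024 -263/512 -131/256 -65/128 -1/2 0 } = -2111/4096

-2111/4096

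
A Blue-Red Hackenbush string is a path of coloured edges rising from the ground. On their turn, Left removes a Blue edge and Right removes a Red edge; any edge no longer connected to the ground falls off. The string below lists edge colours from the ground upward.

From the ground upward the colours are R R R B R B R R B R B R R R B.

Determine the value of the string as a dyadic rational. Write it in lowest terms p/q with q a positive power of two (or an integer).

1 of 15 · R · max L −∞ · min R 0 → -1
2 of 15 · RR · max L −∞ · min R -1 → -2
3 of 15 · RRR · max L −∞ · min R -2 → -3
4 of 15 · RRRB · max L -3 · min R -2 → -5/2
5 of 15 · RRRBR · max L -3 · min R -5/2 → -11/4
6 of 15 · RRRBRB · max L -11/4 · min R -5/2 → -21/8
7 of 15 · RRRBRBR · max L -11/4 · min R -21/8 → -43/16
8 of 15 · RRRBRBRR · max L -11/4 · min R -43/16 → -87/32
9 of 15 · RRRBRBRRB · max L -87/32 · min R -43/16 → -173/64
10 of 15 · RRRBRBRRBR · max L -87/32 · min R -173/64 → -347/128
11 of 15 · RRRBRBRRBRB · max L -347/128 · min R -173/64 → -693/256
12 of 15 · RRRBRBRRBRBR · max L -347/128 · min R -693/256 → -1387/512
13 of 15 · RRRBRBRRBRBRR · max L -347/128 · min R -1387/512 → -2775/1024
14 of 15 · RRRBRBRRBRBRRR · max L -347/128 · min R -2775/1024 → -5551/2048
15 of 15 · RRRBRBRRBRBRRRB · max L -5551/2048 · min R -2775/1024 → -11101/4096

-11101/4096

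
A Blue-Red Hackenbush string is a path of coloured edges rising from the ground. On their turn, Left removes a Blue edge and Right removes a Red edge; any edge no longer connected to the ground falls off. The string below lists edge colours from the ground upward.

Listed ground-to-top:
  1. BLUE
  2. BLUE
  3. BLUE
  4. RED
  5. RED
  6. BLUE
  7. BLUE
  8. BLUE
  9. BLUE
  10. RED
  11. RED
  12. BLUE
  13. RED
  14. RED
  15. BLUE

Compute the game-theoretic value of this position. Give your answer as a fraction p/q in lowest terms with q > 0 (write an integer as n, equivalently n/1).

10131/4096

Recurse on prefixes of the 15-edge string BLUE BLUE BLUE RED RED BLUE BLUE BLUE BLUE RED RED BLUE RED RED BLUE:
1 of 15 · B · max L 0 · min R +∞ so 1
2 of 15 · BB · max L 1 · min R +∞ so 2
3 of 15 · BBB · max L 2 · min R +∞ so 3
4 of 15 · BBBR · max L 2 · min R 3 so 5/2
5 of 15 · BBBRR · max L 2 · min R 5/2 so 9/4
6 of 15 · BBBRRB · max L 9/4 · min R 5/2 so 19/8
7 of 15 · BBBRRBB · max L 19/8 · min R 5/2 so 39/16
8 of 15 · BBBRRBBB · max L 39/16 · min R 5/2 so 79/32
9 of 15 · BBBRRBBBB · max L 79/32 · min R 5/2 so 159/64
10 of 15 · BBBRRBBBBR · max L 79/32 · min R 159/64 so 317/128
11 of 15 · BBBRRBBBBRR · max L 79/32 · min R 317/128 so 633/256
12 of 15 · BBBRRBBBBRRB · max L 633/256 · min R 317/128 so 1267/512
13 of 15 · BBBRRBBBBRRBR · max L 633/256 · min R 1267/512 so 2533/1024
14 of 15 · BBBRRBBBBRRBRR · max L 633/256 · min R 2533/1024 so 5065/2048
15 of 15 · BBBRRBBBBRRBRRB · max L 5065/2048 · min R 2533/1024 so 10131/4096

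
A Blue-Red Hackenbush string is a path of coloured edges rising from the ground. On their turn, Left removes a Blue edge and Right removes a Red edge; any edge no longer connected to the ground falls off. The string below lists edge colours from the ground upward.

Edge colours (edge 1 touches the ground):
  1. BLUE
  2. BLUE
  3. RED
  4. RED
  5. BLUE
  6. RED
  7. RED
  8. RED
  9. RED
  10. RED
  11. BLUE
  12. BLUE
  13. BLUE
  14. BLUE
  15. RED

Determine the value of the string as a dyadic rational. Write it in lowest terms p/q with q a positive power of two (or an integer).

10301/8192

Recurse on prefixes of the 15-edge string BLUE BLUE RED RED BLUE RED RED RED RED RED BLUE BLUE BLUE BLUE RED:
B: Left { 0 }, Right { — } -> simplest 1
BB: Left { 0; 1 }, Right { — } -> simplest 2
BBR: Left { 0; 1 }, Right { 2 } -> simplest 3/2
BBRR: Left { 0; 1 }, Right { 3/2; 2 } -> simplest 5/4
BBRRB: Left { 0; 1; 5/4 }, Right { 3/2; 2 } -> simplest 11/8
BBRRBR: Left { 0; 1; 5/4 }, Right { 11/8; 3/2; 2 } -> simplest 21/16
BBRRBRR: Left { 0; 1; 5/4 }, Right { 21/16; 11/8; 3/2; 2 } -> simplest 41/32
BBRRBRRR: Left { 0; 1; 5/4 }, Right { 41/32; 21/16; 11/8; 3/2; 2 } -> simplest 81/64
BBRRBRRRR: Left { 0; 1; 5/4 }, Right { 81/64; 41/32; 21/16; 11/8; 3/2; 2 } -> simplest 161/128
BBRRBRRRRR: Left { 0; 1; 5/4 }, Right { 161/128; 81/64; 41/32; 21/16; 11/8; 3/2; 2 } -> simplest 321/256
BBRRBRRRRRB: Left { 0; 1; 5/4; 321/256 }, Right { 161/128; 81/64; 41/32; 21/16; 11/8; 3/2; 2 } -> simplest 643/512
BBRRBRRRRRBB: Left { 0; 1; 5/4; 321/256; 643/512 }, Right { 161/128; 81/64; 41/32; 21/16; 11/8; 3/2; 2 } -> simplest 1287/1024
BBRRBRRRRRBBB: Left { 0; 1; 5/4; 321/256; 643/512; 1287/1024 }, Right { 161/128; 81/64; 41/32; 21/16; 11/8; 3/2; 2 } -> simplest 2575/2048
BBRRBRRRRRBBBB: Left { 0; 1; 5/4; 321/256; 643/512; 1287/1024; 2575/2048 }, Right { 161/128; 81/64; 41/32; 21/16; 11/8; 3/2; 2 } -> simplest 5151/4096
BBRRBRRRRRBBBBR: Left { 0; 1; 5/4; 321/256; 643/512; 1287/1024; 2575/2048 }, Right { 5151/4096; 161/128; 81/64; 41/32; 21/16; 11/8; 3/2; 2 } -> simplest 10301/8192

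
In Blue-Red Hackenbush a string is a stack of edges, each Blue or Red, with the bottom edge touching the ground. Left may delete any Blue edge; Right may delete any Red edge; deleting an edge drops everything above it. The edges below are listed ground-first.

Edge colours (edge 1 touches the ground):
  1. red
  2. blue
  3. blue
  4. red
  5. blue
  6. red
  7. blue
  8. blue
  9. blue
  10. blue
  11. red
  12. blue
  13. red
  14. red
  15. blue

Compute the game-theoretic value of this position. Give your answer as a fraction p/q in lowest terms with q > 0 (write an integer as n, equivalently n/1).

-5165/16384

Prefix values for red blue blue red blue red blue blue blue blue red blue red red blue via {L|R} + simplicity:
value(r) = { none | 0 } → -1
value(rb) = { -1 | 0 } → -1/2
value(rbb) = { -1, -1/2 | 0 } → -1/4
value(rbbr) = { -1, -1/2 | -1/4, 0 } → -3/8
value(rbbrb) = { -1, -1/2, -3/8 | -1/4, 0 } → -5/16
value(rbbrbr) = { -1, -1/2, -3/8 | -5/16, -1/4, 0 } → -11/32
value(rbbrbrb) = { -1, -1/2, -3/8, -11/32 | -5/16, -1/4, 0 } → -21/64
value(rbbrbrbb) = { -1, -1/2, -3/8, -11/32, -21/64 | -5/16, -1/4, 0 } → -41/128
value(rbbrbrbbb) = { -1, -1/2, -3/8, -11/32, -21/64, -41/128 | -5/16, -1/4, 0 } → -81/256
value(rbbrbrbbbb) = { -1, -1/2, -3/8, -11/32, -21/64, -41/128, -81/256 | -5/16, -1/4, 0 } → -161/512
value(rbbrbrbbbbr) = { -1, -1/2, -3/8, -11/32, -21/64, -41/128, -81/256 | -161/512, -5/16, -1/4, 0 } → -323/1024
value(rbbrbrbbbbrb) = { -1, -1/2, -3/8, -11/32, -21/64, -41/128, -81/256, -323/1024 | -161/512, -5/16, -1/4, 0 } → -645/2048
value(rbbrbrbbbbrbr) = { -1, -1/2, -3/8, -11/32, -21/64, -41/128, -81/256, -323/1024 | -645/2048, -161/512, -5/16, -1/4, 0 } → -1291/4096
value(rbbrbrbbbbrbrr) = { -1, -1/2, -3/8, -11/32, -21/64, -41/128, -81/256, -323/1024 | -1291/4096, -645/2048, -161/512, -5/16, -1/4, 0 } → -2583/8192
value(rbbrbrbbbbrbrrb) = { -1, -1/2, -3/8, -11/32, -21/64, -41/128, -81/256, -323/1024, -2583/8192 | -1291/4096, -645/2048, -161/512, -5/16, -1/4, 0 } → -5165/16384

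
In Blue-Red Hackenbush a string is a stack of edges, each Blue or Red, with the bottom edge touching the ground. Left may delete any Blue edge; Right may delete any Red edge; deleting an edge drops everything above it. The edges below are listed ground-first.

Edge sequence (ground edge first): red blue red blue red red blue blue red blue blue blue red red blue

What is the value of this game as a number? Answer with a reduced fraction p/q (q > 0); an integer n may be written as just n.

Recurse on prefixes of the 15-edge string red blue red blue red red blue blue red blue blue blue red red blue:
r: Left { ∅ }, Right { 0 } so simplest -1
rb: Left { -1 }, Right { 0 } so simplest -1/2
rbr: Left { -1 }, Right { -1/2; 0 } so simplest -3/4
rbrb: Left { -1; -3/4 }, Right { -1/2; 0 } so simplest -5/8
rbrbr: Left { -1; -3/4 }, Right { -5/8; -1/2; 0 } so simplest -11/16
rbrbrr: Left { -1; -3/4 }, Right { -11/16; -5/8; -1/2; 0 } so simplest -23/32
rbrbrrb: Left { -1; -3/4; -23/32 }, Right { -11/16; -5/8; -1/2; 0 } so simplest -45/64
rbrbrrbb: Left { -1; -3/4; -23/32; -45/64 }, Right { -11/16; -5/8; -1/2; 0 } so simplest -89/128
rbrbrrbbr: Left { -1; -3/4; -23/32; -45/64 }, Right { -89/128; -11/16; -5/8; -1/2; 0 } so simplest -179/256
rbrbrrbbrb: Left { -1; -3/4; -23/32; -45/64; -179/256 }, Right { -89/128; -11/16; -5/8; -1/2; 0 } so simplest -357/512
rbrbrrbbrbb: Left { -1; -3/4; -23/32; -45/64; -179/256; -357/512 }, Right { -89/128; -11/16; -5/8; -1/2; 0 } so simplest -713/1024
rbrbrrbbrbbb: Left { -1; -3/4; -23/32; -45/64; -179/256; -357/512; -713/1024 }, Right { -89/128; -11/16; -5/8; -1/2; 0 } so simplest -1425/2048
rbrbrrbbrbbbr: Left { -1; -3/4; -23/32; -45/64; -179/256; -357/512; -713/1024 }, Right { -1425/2048; -89/128; -11/16; -5/8; -1/2; 0 } so simplest -2851/4096
rbrbrrbbrbbbrr: Left { -1; -3/4; -23/32; -45/64; -179/256; -357/512; -713/1024 }, Right { -2851/4096; -1425/2048; -89/128; -11/16; -5/8; -1/2; 0 } so simplest -5703/8192
rbrbrrbbrbbbrrb: Left { -1; -3/4; -23/32; -45/64; -179/256; -357/512; -713/1024; -5703/8192 }, Right { -2851/4096; -1425/2048; -89/128; -11/16; -5/8; -1/2; 0 } so simplest -11405/16384

-11405/16384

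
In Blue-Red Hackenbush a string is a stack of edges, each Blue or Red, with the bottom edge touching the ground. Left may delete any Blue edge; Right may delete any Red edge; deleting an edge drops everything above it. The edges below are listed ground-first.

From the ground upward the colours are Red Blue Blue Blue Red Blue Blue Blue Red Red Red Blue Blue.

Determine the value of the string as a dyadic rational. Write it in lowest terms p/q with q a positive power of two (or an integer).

-569/4096

Recurse on prefixes of the 13-edge string Red Blue Blue Blue Red Blue Blue Blue Red Red Red Blue Blue:
val(R) = { ∅ | 0 } ⇒ -1
val(RB) = { -1 | 0 } ⇒ -1/2
val(RBB) = { -1 -1/2 | 0 } ⇒ -1/4
val(RBBB) = { -1 -1/2 -1/4 | 0 } ⇒ -1/8
val(RBBBR) = { -1 -1/2 -1/4 | -1/8 0 } ⇒ -3/16
val(RBBBRB) = { -1 -1/2 -1/4 -3/16 | -1/8 0 } ⇒ -5/32
val(RBBBRBB) = { -1 -1/2 -1/4 -3/16 -5/32 | -1/8 0 } ⇒ -9/64
val(RBBBRBBB) = { -1 -1/2 -1/4 -3/16 -5/32 -9/64 | -1/8 0 } ⇒ -17/128
val(RBBBRBBBR) = { -1 -1/2 -1/4 -3/16 -5/32 -9/64 | -17/128 -1/8 0 } ⇒ -35/256
val(RBBBRBBBRR) = { -1 -1/2 -1/4 -3/16 -5/32 -9/64 | -35/256 -17/128 -1/8 0 } ⇒ -71/512
val(RBBBRBBBRRR) = { -1 -1/2 -1/4 -3/16 -5/32 -9/64 | -71/512 -35/256 -17/128 -1/8 0 } ⇒ -143/1024
val(RBBBRBBBRRRB) = { -1 -1/2 -1/4 -3/16 -5/32 -9/64 -143/1024 | -71/512 -35/256 -17/128 -1/8 0 } ⇒ -285/2048
val(RBBBRBBBRRRBB) = { -1 -1/2 -1/4 -3/16 -5/32 -9/64 -143/1024 -285/2048 | -71/512 -35/256 -17/128 -1/8 0 } ⇒ -569/4096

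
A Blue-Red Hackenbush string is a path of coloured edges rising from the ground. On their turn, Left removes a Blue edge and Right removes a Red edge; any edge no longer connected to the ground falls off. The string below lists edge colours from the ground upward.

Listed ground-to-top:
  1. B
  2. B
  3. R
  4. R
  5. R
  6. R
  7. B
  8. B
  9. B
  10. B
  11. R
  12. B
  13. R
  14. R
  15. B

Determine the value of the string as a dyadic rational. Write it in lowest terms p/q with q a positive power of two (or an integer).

Build g(s[:k]) for k = 1..15, string s = B B R R R R B B B B R B R R B.
step 1: add B to get B; options L={ 0 } R={  } ⇒ 1
step 2: add B to get BB; options L={ 0 1 } R={  } ⇒ 2
step 3: add R to get BBR; options L={ 0 1 } R={ 2 } ⇒ 3/2
step 4: add R to get BBRR; options L={ 0 1 } R={ 3/2 2 } ⇒ 5/4
step 5: add R to get BBRRR; options L={ 0 1 } R={ 5/4 3/2 2 } ⇒ 9/8
step 6: add R to get BBRRRR; options L={ 0 1 } R={ 9/8 5/4 3/2 2 } ⇒ 17/16
step 7: add B to get BBRRRRB; options L={ 0 1 17/16 } R={ 9/8 5/4 3/2 2 } ⇒ 35/32
step 8: add B to get BBRRRRBB; options L={ 0 1 17/16 35/32 } R={ 9/8 5/4 3/2 2 } ⇒ 71/64
step 9: add B to get BBRRRRBBB; options L={ 0 1 17/16 35/32 71/64 } R={ 9/8 5/4 3/2 2 } ⇒ 143/128
step 10: add B to get BBRRRRBBBB; options L={ 0 1 17/16 35/32 71/64 143/128 } R={ 9/8 5/4 3/2 2 } ⇒ 287/256
step 11: add R to get BBRRRRBBBBR; options L={ 0 1 17/16 35/32 71/64 143/128 } R={ 287/256 9/8 5/4 3/2 2 } ⇒ 573/512
step 12: add B to get BBRRRRBBBBRB; options L={ 0 1 17/16 35/32 71/64 143/128 573/512 } R={ 287/256 9/8 5/4 3/2 2 } ⇒ 1147/1024
step 13: add R to get BBRRRRBBBBRBR; options L={ 0 1 17/16 35/32 71/64 143/128 573/512 } R={ 1147/1024 287/256 9/8 5/4 3/2 2 } ⇒ 2293/2048
step 14: add R to get BBRRRRBBBBRBRR; options L={ 0 1 17/16 35/32 71/64 143/128 573/512 } R={ 2293/2048 1147/1024 287/256 9/8 5/4 3/2 2 } ⇒ 4585/4096
step 15: add B to get BBRRRRBBBBRBRRB; options L={ 0 1 17/16 35/32 71/64 143/128 573/512 4585/4096 } R={ 2293/2048 1147/1024 287/256 9/8 5/4 3/2 2 } ⇒ 9171/8192

9171/8192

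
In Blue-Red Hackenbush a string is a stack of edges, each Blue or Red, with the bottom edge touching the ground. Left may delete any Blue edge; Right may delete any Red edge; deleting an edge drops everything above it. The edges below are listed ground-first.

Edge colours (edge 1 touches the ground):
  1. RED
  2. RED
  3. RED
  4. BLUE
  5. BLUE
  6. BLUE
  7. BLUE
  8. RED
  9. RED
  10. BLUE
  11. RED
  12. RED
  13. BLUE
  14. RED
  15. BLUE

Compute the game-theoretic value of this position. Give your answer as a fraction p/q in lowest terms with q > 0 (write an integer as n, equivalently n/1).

step 1: add RED to get R; options L={ — } R={ 0 } — -1
step 2: add RED to get RR; options L={ — } R={ -1; 0 } — -2
step 3: add RED to get RRR; options L={ — } R={ -2; -1; 0 } — -3
step 4: add BLUE to get RRRB; options L={ -3 } R={ -2; -1; 0 } — -5/2
step 5: add BLUE to get RRRBB; options L={ -3; -5/2 } R={ -2; -1; 0 } — -9/4
step 6: add BLUE to get RRRBBB; options L={ -3; -5/2; -9/4 } R={ -2; -1; 0 } — -17/8
step 7: add BLUE to get RRRBBBB; options L={ -3; -5/2; -9/4; -17/8 } R={ -2; -1; 0 } — -33/16
step 8: add RED to get RRRBBBBR; options L={ -3; -5/2; -9/4; -17/8 } R={ -33/16; -2; -1; 0 } — -67/32
step 9: add RED to get RRRBBBBRR; options L={ -3; -5/2; -9/4; -17/8 } R={ -67/32; -33/16; -2; -1; 0 } — -135/64
step 10: add BLUE to get RRRBBBBRRB; options L={ -3; -5/2; -9/4; -17/8; -135/64 } R={ -67/32; -33/16; -2; -1; 0 } — -269/128
step 11: add RED to get RRRBBBBRRBR; options L={ -3; -5/2; -9/4; -17/8; -135/64 } R={ -269/128; -67/32; -33/16; -2; -1; 0 } — -539/256
step 12: add RED to get RRRBBBBRRBRR; options L={ -3; -5/2; -9/4; -17/8; -135/64 } R={ -539/256; -269/128; -67/32; -33/16; -2; -1; 0 } — -1079/512
step 13: add BLUE to get RRRBBBBRRBRRB; options L={ -3; -5/2; -9/4; -17/8; -135/64; -1079/512 } R={ -539/256; -269/128; -67/32; -33/16; -2; -1; 0 } — -2157/1024
step 14: add RED to get RRRBBBBRRBRRBR; options L={ -3; -5/2; -9/4; -17/8; -135/64; -1079/512 } R={ -2157/1024; -539/256; -269/128; -67/32; -33/16; -2; -1; 0 } — -4315/2048
step 15: add BLUE to get RRRBBBBRRBRRBRB; options L={ -3; -5/2; -9/4; -17/8; -135/64; -1079/512; -4315/2048 } R={ -2157/1024; -539/256; -269/128; -67/32; -33/16; -2; -1; 0 } — -8629/4096

-8629/4096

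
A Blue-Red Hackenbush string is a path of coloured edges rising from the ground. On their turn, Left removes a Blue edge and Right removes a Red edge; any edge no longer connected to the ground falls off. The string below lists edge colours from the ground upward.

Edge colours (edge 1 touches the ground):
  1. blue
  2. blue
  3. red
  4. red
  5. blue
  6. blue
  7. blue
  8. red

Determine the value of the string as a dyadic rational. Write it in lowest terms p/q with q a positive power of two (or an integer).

value(b) = { 0 | ∅ } so 1
value(bb) = { 0 1 | ∅ } so 2
value(bbr) = { 0 1 | 2 } so 3/2
value(bbrr) = { 0 1 | 3/2 2 } so 5/4
value(bbrrb) = { 0 1 5/4 | 3/2 2 } so 11/8
value(bbrrbb) = { 0 1 5/4 11/8 | 3/2 2 } so 23/16
value(bbrrbbb) = { 0 1 5/4 11/8 23/16 | 3/2 2 } so 47/32
value(bbrrbbbr) = { 0 1 5/4 11/8 23/16 | 47/32 3/2 2 } so 93/64

93/64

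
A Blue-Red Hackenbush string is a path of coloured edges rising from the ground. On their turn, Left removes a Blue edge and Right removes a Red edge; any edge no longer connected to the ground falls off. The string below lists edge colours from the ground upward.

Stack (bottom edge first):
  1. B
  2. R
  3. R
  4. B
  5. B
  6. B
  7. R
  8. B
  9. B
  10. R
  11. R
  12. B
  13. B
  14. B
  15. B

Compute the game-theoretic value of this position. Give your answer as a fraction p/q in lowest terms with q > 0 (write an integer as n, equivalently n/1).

7583/16384

Prefix values for B R R B B B R B B R R B B B B via {L|R} + simplicity:
g_1 [B]  L=[0]  R=[none]  → 1
g_2 [BR]  L=[0]  R=[1]  → 1/2
g_3 [BRR]  L=[0]  R=[1/2; 1]  → 1/4
g_4 [BRRB]  L=[0; 1/4]  R=[1/2; 1]  → 3/8
g_5 [BRRBB]  L=[0; 1/4; 3/8]  R=[1/2; 1]  → 7/16
g_6 [BRRBBB]  L=[0; 1/4; 3/8; 7/16]  R=[1/2; 1]  → 15/32
g_7 [BRRBBBR]  L=[0; 1/4; 3/8; 7/16]  R=[15/32; 1/2; 1]  → 29/64
g_8 [BRRBBBRB]  L=[0; 1/4; 3/8; 7/16; 29/64]  R=[15/32; 1/2; 1]  → 59/128
g_9 [BRRBBBRBB]  L=[0; 1/4; 3/8; 7/16; 29/64; 59/128]  R=[15/32; 1/2; 1]  → 119/256
g_10 [BRRBBBRBBR]  L=[0; 1/4; 3/8; 7/16; 29/64; 59/128]  R=[119/256; 15/32; 1/2; 1]  → 237/512
g_11 [BRRBBBRBBRR]  L=[0; 1/4; 3/8; 7/16; 29/64; 59/128]  R=[237/512; 119/256; 15/32; 1/2; 1]  → 473/1024
g_12 [BRRBBBRBBRRB]  L=[0; 1/4; 3/8; 7/16; 29/64; 59/128; 473/1024]  R=[237/512; 119/256; 15/32; 1/2; 1]  → 947/2048
g_13 [BRRBBBRBBRRBB]  L=[0; 1/4; 3/8; 7/16; 29/64; 59/128; 473/1024; 947/2048]  R=[237/512; 119/256; 15/32; 1/2; 1]  → 1895/4096
g_14 [BRRBBBRBBRRBBB]  L=[0; 1/4; 3/8; 7/16; 29/64; 59/128; 473/1024; 947/2048; 1895/4096]  R=[237/512; 119/256; 15/32; 1/2; 1]  → 3791/8192
g_15 [BRRBBBRBBRRBBBB]  L=[0; 1/4; 3/8; 7/16; 29/64; 59/128; 473/1024; 947/2048; 1895/4096; 3791/8192]  R=[237/512; 119/256; 15/32; 1/2; 1]  → 7583/16384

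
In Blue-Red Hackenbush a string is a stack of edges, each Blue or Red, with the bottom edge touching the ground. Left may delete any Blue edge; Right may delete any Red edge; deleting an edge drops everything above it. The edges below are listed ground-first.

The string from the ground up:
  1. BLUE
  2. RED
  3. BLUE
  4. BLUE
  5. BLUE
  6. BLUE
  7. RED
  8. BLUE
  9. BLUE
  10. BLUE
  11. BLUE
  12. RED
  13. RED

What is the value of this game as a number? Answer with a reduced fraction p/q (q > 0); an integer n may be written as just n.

g(B) = { 0 | ∅ } ⇒ 1
g(BR) = { 0 | 1 } ⇒ 1/2
g(BRB) = { 0 1/2 | 1 } ⇒ 3/4
g(BRBB) = { 0 1/2 3/4 | 1 } ⇒ 7/8
g(BRBBB) = { 0 1/2 3/4 7/8 | 1 } ⇒ 15/16
g(BRBBBB) = { 0 1/2 3/4 7/8 15/16 | 1 } ⇒ 31/32
g(BRBBBBR) = { 0 1/2 3/4 7/8 15/16 | 31/32 1 } ⇒ 61/64
g(BRBBBBRB) = { 0 1/2 3/4 7/8 15/16 61/64 | 31/32 1 } ⇒ 123/128
g(BRBBBBRBB) = { 0 1/2 3/4 7/8 15/16 61/64 123/128 | 31/32 1 } ⇒ 247/256
g(BRBBBBRBBB) = { 0 1/2 3/4 7/8 15/16 61/64 123/128 247/256 | 31/32 1 } ⇒ 495/512
g(BRBBBBRBBBB) = { 0 1/2 3/4 7/8 15/16 61/64 123/128 247/256 495/512 | 31/32 1 } ⇒ 991/1024
g(BRBBBBRBBBBR) = { 0 1/2 3/4 7/8 15/16 61/64 123/128 247/256 495/512 | 991/1024 31/32 1 } ⇒ 1981/2048
g(BRBBBBRBBBBRR) = { 0 1/2 3/4 7/8 15/16 61/64 123/128 247/256 495/512 | 1981/2048 991/1024 31/32 1 } ⇒ 3961/4096

3961/4096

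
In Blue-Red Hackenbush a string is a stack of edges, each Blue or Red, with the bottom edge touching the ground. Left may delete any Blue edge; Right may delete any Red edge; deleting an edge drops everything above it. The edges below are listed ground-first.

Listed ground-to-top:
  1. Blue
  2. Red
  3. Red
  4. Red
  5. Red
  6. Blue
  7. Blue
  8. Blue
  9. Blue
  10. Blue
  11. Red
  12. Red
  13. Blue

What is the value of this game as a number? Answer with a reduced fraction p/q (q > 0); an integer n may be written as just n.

499/4096

B: Left { 0 }, Right { (no moves) } ⇒ simplest 1
BR: Left { 0 }, Right { 1 } ⇒ simplest 1/2
BRR: Left { 0 }, Right { 1/2; 1 } ⇒ simplest 1/4
BRRR: Left { 0 }, Right { 1/4; 1/2; 1 } ⇒ simplest 1/8
BRRRR: Left { 0 }, Right { 1/8; 1/4; 1/2; 1 } ⇒ simplest 1/16
BRRRRB: Left { 0; 1/16 }, Right { 1/8; 1/4; 1/2; 1 } ⇒ simplest 3/32
BRRRRBB: Left { 0; 1/16; 3/32 }, Right { 1/8; 1/4; 1/2; 1 } ⇒ simplest 7/64
BRRRRBBB: Left { 0; 1/16; 3/32; 7/64 }, Right { 1/8; 1/4; 1/2; 1 } ⇒ simplest 15/128
BRRRRBBBB: Left { 0; 1/16; 3/32; 7/64; 15/128 }, Right { 1/8; 1/4; 1/2; 1 } ⇒ simplest 31/256
BRRRRBBBBB: Left { 0; 1/16; 3/32; 7/64; 15/128; 31/256 }, Right { 1/8; 1/4; 1/2; 1 } ⇒ simplest 63/512
BRRRRBBBBBR: Left { 0; 1/16; 3/32; 7/64; 15/128; 31/256 }, Right { 63/512; 1/8; 1/4; 1/2; 1 } ⇒ simplest 125/1024
BRRRRBBBBBRR: Left { 0; 1/16; 3/32; 7/64; 15/128; 31/256 }, Right { 125/1024; 63/512; 1/8; 1/4; 1/2; 1 } ⇒ simplest 249/2048
BRRRRBBBBBRRB: Left { 0; 1/16; 3/32; 7/64; 15/128; 31/256; 249/2048 }, Right { 125/1024; 63/512; 1/8; 1/4; 1/2; 1 } ⇒ simplest 499/4096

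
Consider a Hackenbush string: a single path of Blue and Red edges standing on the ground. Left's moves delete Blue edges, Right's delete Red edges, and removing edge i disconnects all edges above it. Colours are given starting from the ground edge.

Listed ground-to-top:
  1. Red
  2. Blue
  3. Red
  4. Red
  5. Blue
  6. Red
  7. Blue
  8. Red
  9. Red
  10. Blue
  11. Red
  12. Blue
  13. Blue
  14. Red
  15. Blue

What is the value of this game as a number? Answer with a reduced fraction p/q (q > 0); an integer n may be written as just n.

R: Left { ∅ }, Right { 0 } = simplest -1
RB: Left { -1 }, Right { 0 } = simplest -1/2
RBR: Left { -1 }, Right { -1/2 0 } = simplest -3/4
RBRR: Left { -1 }, Right { -3/4 -1/2 0 } = simplest -7/8
RBRRB: Left { -1 -7/8 }, Right { -3/4 -1/2 0 } = simplest -13/16
RBRRBR: Left { -1 -7/8 }, Right { -13/16 -3/4 -1/2 0 } = simplest -27/32
RBRRBRB: Left { -1 -7/8 -27/32 }, Right { -13/16 -3/4 -1/2 0 } = simplest -53/64
RBRRBRBR: Left { -1 -7/8 -27/32 }, Right { -53/64 -13/16 -3/4 -1/2 0 } = simplest -107/128
RBRRBRBRR: Left { -1 -7/8 -27/32 }, Right { -107/128 -53/64 -13/16 -3/4 -1/2 0 } = simplest -215/256
RBRRBRBRRB: Left { -1 -7/8 -27/32 -215/256 }, Right { -107/128 -53/64 -13/16 -3/4 -1/2 0 } = simplest -429/512
RBRRBRBRRBR: Left { -1 -7/8 -27/32 -215/256 }, Right { -429/512 -107/128 -53/64 -13/16 -3/4 -1/2 0 } = simplest -859/1024
RBRRBRBRRBRB: Left { -1 -7/8 -27/32 -215/256 -859/1024 }, Right { -429/512 -107/128 -53/64 -13/16 -3/4 -1/2 0 } = simplest -1717/2048
RBRRBRBRRBRBB: Left { -1 -7/8 -27/32 -215/256 -859/1024 -1717/2048 }, Right { -429/512 -107/128 -53/64 -13/16 -3/4 -1/2 0 } = simplest -3433/4096
RBRRBRBRRBRBBR: Left { -1 -7/8 -27/32 -215/256 -859/1024 -1717/2048 }, Right { -3433/4096 -429/512 -107/128 -53/64 -13/16 -3/4 -1/2 0 } = simplest -6867/8192
RBRRBRBRRBRBBRB: Left { -1 -7/8 -27/32 -215/256 -859/1024 -1717/2048 -6867/8192 }, Right { -3433/4096 -429/512 -107/128 -53/64 -13/16 -3/4 -1/2 0 } = simplest -13733/16384

-13733/16384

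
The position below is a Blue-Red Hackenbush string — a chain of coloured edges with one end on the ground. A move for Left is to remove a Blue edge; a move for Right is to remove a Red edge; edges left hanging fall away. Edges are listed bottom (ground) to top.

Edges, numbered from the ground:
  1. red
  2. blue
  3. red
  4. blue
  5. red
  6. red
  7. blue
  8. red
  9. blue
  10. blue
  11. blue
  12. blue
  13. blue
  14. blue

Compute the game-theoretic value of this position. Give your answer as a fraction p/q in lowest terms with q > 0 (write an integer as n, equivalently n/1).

v(r) = { — | 0 } => -1
v(rb) = { -1 | 0 } => -1/2
v(rbr) = { -1 | -1/2, 0 } => -3/4
v(rbrb) = { -1, -3/4 | -1/2, 0 } => -5/8
v(rbrbr) = { -1, -3/4 | -5/8, -1/2, 0 } => -11/16
v(rbrbrr) = { -1, -3/4 | -11/16, -5/8, -1/2, 0 } => -23/32
v(rbrbrrb) = { -1, -3/4, -23/32 | -11/16, -5/8, -1/2, 0 } => -45/64
v(rbrbrrbr) = { -1, -3/4, -23/32 | -45/64, -11/16, -5/8, -1/2, 0 } => -91/128
v(rbrbrrbrb) = { -1, -3/4, -23/32, -91/128 | -45/64, -11/16, -5/8, -1/2, 0 } => -181/256
v(rbrbrrbrbb) = { -1, -3/4, -23/32, -91/128, -181/256 | -45/64, -11/16, -5/8, -1/2, 0 } => -361/512
v(rbrbrrbrbbb) = { -1, -3/4, -23/32, -91/128, -181/256, -361/512 | -45/64, -11/16, -5/8, -1/2, 0 } => -721/1024
v(rbrbrrbrbbbb) = { -1, -3/4, -23/32, -91/128, -181/256, -361/512, -721/1024 | -45/64, -11/16, -5/8, -1/2, 0 } => -1441/2048
v(rbrbrrbrbbbbb) = { -1, -3/4, -23/32, -91/128, -181/256, -361/512, -721/1024, -1441/2048 | -45/64, -11/16, -5/8, -1/2, 0 } => -2881/4096
v(rbrbrrbrbbbbbb) = { -1, -3/4, -23/32, -91/128, -181/256, -361/512, -721/1024, -1441/2048, -2881/4096 | -45/64, -11/16, -5/8, -1/2, 0 } => -5761/8192

-5761/8192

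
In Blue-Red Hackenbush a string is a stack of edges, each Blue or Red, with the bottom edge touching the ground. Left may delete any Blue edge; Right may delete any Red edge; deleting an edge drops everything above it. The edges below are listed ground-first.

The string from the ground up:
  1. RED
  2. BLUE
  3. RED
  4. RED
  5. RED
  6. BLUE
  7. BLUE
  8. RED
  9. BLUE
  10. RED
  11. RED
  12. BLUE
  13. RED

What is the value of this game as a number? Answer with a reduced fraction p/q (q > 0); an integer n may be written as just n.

Prefix values for RED BLUE RED RED RED BLUE BLUE RED BLUE RED RED BLUE RED via {L|R} + simplicity:
1 of 13 · R · max L −∞ · min R 0 → -1
2 of 13 · RB · max L -1 · min R 0 → -1/2
3 of 13 · RBR · max L -1 · min R -1/2 → -3/4
4 of 13 · RBRR · max L -1 · min R -3/4 → -7/8
5 of 13 · RBRRR · max L -1 · min R -7/8 → -15/16
6 of 13 · RBRRRB · max L -15/16 · min R -7/8 → -29/32
7 of 13 · RBRRRBB · max L -29/32 · min R -7/8 → -57/64
8 of 13 · RBRRRBBR · max L -29/32 · min R -57/64 → -115/128
9 of 13 · RBRRRBBRB · max L -115/128 · min R -57/64 → -229/256
10 of 13 · RBRRRBBRBR · max L -115/128 · min R -229/256 → -459/512
11 of 13 · RBRRRBBRBRR · max L -115/128 · min R -459/512 → -919/1024
12 of 13 · RBRRRBBRBRRB · max L -919/1024 · min R -459/512 → -1837/2048
13 of 13 · RBRRRBBRBRRBR · max L -919/1024 · min R -1837/2048 → -3675/4096

-3675/4096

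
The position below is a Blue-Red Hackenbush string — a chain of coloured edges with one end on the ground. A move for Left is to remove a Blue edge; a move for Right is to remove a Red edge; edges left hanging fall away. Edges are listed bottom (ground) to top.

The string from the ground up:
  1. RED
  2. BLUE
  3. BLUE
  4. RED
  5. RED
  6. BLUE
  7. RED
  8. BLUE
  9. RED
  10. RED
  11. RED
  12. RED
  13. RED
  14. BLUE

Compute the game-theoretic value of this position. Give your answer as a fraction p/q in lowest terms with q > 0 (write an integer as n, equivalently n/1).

-3453/8192

v(R) = { (no moves) | 0 } => -1
v(RB) = { -1 | 0 } => -1/2
v(RBB) = { -1, -1/2 | 0 } => -1/4
v(RBBR) = { -1, -1/2 | -1/4, 0 } => -3/8
v(RBBRR) = { -1, -1/2 | -3/8, -1/4, 0 } => -7/16
v(RBBRRB) = { -1, -1/2, -7/16 | -3/8, -1/4, 0 } => -13/32
v(RBBRRBR) = { -1, -1/2, -7/16 | -13/32, -3/8, -1/4, 0 } => -27/64
v(RBBRRBRB) = { -1, -1/2, -7/16, -27/64 | -13/32, -3/8, -1/4, 0 } => -53/128
v(RBBRRBRBR) = { -1, -1/2, -7/16, -27/64 | -53/128, -13/32, -3/8, -1/4, 0 } => -107/256
v(RBBRRBRBRR) = { -1, -1/2, -7/16, -27/64 | -107/256, -53/128, -13/32, -3/8, -1/4, 0 } => -215/512
v(RBBRRBRBRRR) = { -1, -1/2, -7/16, -27/64 | -215/512, -107/256, -53/128, -13/32, -3/8, -1/4, 0 } => -431/1024
v(RBBRRBRBRRRR) = { -1, -1/2, -7/16, -27/64 | -431/1024, -215/512, -107/256, -53/128, -13/32, -3/8, -1/4, 0 } => -863/2048
v(RBBRRBRBRRRRR) = { -1, -1/2, -7/16, -27/64 | -863/2048, -431/1024, -215/512, -107/256, -53/128, -13/32, -3/8, -1/4, 0 } => -1727/4096
v(RBBRRBRBRRRRRB) = { -1, -1/2, -7/16, -27/64, -1727/4096 | -863/2048, -431/1024, -215/512, -107/256, -53/128, -13/32, -3/8, -1/4, 0 } => -3453/8192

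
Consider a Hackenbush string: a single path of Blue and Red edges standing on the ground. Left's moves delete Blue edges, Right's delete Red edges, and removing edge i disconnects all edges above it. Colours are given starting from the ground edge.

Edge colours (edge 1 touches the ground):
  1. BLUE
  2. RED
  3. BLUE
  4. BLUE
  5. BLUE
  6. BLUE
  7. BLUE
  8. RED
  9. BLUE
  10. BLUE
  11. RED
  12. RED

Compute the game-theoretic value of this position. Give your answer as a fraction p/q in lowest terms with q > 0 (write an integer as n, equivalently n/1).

2009/2048

B: Left { 0 }, Right { — } ⇒ simplest 1
BR: Left { 0 }, Right { 1 } ⇒ simplest 1/2
BRB: Left { 0, 1/2 }, Right { 1 } ⇒ simplest 3/4
BRBB: Left { 0, 1/2, 3/4 }, Right { 1 } ⇒ simplest 7/8
BRBBB: Left { 0, 1/2, 3/4, 7/8 }, Right { 1 } ⇒ simplest 15/16
BRBBBB: Left { 0, 1/2, 3/4, 7/8, 15/16 }, Right { 1 } ⇒ simplest 31/32
BRBBBBB: Left { 0, 1/2, 3/4, 7/8, 15/16, 31/32 }, Right { 1 } ⇒ simplest 63/64
BRBBBBBR: Left { 0, 1/2, 3/4, 7/8, 15/16, 31/32 }, Right { 63/64, 1 } ⇒ simplest 125/128
BRBBBBBRB: Left { 0, 1/2, 3/4, 7/8, 15/16, 31/32, 125/128 }, Right { 63/64, 1 } ⇒ simplest 251/256
BRBBBBBRBB: Left { 0, 1/2, 3/4, 7/8, 15/16, 31/32, 125/128, 251/256 }, Right { 63/64, 1 } ⇒ simplest 503/512
BRBBBBBRBBR: Left { 0, 1/2, 3/4, 7/8, 15/16, 31/32, 125/128, 251/256 }, Right { 503/512, 63/64, 1 } ⇒ simplest 1005/1024
BRBBBBBRBBRR: Left { 0, 1/2, 3/4, 7/8, 15/16, 31/32, 125/128, 251/256 }, Right { 1005/1024, 503/512, 63/64, 1 } ⇒ simplest 2009/2048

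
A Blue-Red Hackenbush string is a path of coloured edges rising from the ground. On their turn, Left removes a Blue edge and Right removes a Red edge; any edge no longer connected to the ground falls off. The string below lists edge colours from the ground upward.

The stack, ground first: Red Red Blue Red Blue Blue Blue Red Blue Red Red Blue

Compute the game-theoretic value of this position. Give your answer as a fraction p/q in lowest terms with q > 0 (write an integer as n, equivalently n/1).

-1581/1024

R: Left { · }, Right { 0 } — simplest -1
RR: Left { · }, Right { -1, 0 } — simplest -2
RRB: Left { -2 }, Right { -1, 0 } — simplest -3/2
RRBR: Left { -2 }, Right { -3/2, -1, 0 } — simplest -7/4
RRBRB: Left { -2, -7/4 }, Right { -3/2, -1, 0 } — simplest -13/8
RRBRBB: Left { -2, -7/4, -13/8 }, Right { -3/2, -1, 0 } — simplest -25/16
RRBRBBB: Left { -2, -7/4, -13/8, -25/16 }, Right { -3/2, -1, 0 } — simplest -49/32
RRBRBBBR: Left { -2, -7/4, -13/8, -25/16 }, Right { -49/32, -3/2, -1, 0 } — simplest -99/64
RRBRBBBRB: Left { -2, -7/4, -13/8, -25/16, -99/64 }, Right { -49/32, -3/2, -1, 0 } — simplest -197/128
RRBRBBBRBR: Left { -2, -7/4, -13/8, -25/16, -99/64 }, Right { -197/128, -49/32, -3/2, -1, 0 } — simplest -395/256
RRBRBBBRBRR: Left { -2, -7/4, -13/8, -25/16, -99/64 }, Right { -395/256, -197/128, -49/32, -3/2, -1, 0 } — simplest -791/512
RRBRBBBRBRRB: Left { -2, -7/4, -13/8, -25/16, -99/64, -791/512 }, Right { -395/256, -197/128, -49/32, -3/2, -1, 0 } — simplest -1581/1024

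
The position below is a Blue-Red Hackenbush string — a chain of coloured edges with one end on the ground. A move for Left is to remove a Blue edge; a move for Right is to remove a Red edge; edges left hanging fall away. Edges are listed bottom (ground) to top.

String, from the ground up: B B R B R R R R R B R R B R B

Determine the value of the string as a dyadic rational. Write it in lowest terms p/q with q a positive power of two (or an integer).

val(B) = { 0 |  } → 1
val(BB) = { 0 1 |  } → 2
val(BBR) = { 0 1 | 2 } → 3/2
val(BBRB) = { 0 1 3/2 | 2 } → 7/4
val(BBRBR) = { 0 1 3/2 | 7/4 2 } → 13/8
val(BBRBRR) = { 0 1 3/2 | 13/8 7/4 2 } → 25/16
val(BBRBRRR) = { 0 1 3/2 | 25/16 13/8 7/4 2 } → 49/32
val(BBRBRRRR) = { 0 1 3/2 | 49/32 25/16 13/8 7/4 2 } → 97/64
val(BBRBRRRRR) = { 0 1 3/2 | 97/64 49/32 25/16 13/8 7/4 2 } → 193/128
val(BBRBRRRRRB) = { 0 1 3/2 193/128 | 97/64 49/32 25/16 13/8 7/4 2 } → 387/256
val(BBRBRRRRRBR) = { 0 1 3/2 193/128 | 387/256 97/64 49/32 25/16 13/8 7/4 2 } → 773/512
val(BBRBRRRRRBRR) = { 0 1 3/2 193/128 | 773/512 387/256 97/64 49/32 25/16 13/8 7/4 2 } → 1545/1024
val(BBRBRRRRRBRRB) = { 0 1 3/2 193/128 1545/1024 | 773/512 387/256 97/64 49/32 25/16 13/8 7/4 2 } → 3091/2048
val(BBRBRRRRRBRRBR) = { 0 1 3/2 193/128 1545/1024 | 3091/2048 773/512 387/256 97/64 49/32 25/16 13/8 7/4 2 } → 6181/4096
val(BBRBRRRRRBRRBRB) = { 0 1 3/2 193/128 1545/1024 6181/4096 | 3091/2048 773/512 387/256 97/64 49/32 25/16 13/8 7/4 2 } → 12363/8192

12363/8192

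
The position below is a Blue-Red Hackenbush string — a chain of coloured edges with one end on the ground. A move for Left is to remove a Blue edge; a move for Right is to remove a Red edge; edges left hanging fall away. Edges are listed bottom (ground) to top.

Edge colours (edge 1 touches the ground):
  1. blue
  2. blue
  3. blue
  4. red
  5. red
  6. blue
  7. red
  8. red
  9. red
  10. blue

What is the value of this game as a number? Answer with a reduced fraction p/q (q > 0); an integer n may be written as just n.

291/128

b: Left { 0 }, Right { · } = simplest 1
bb: Left { 0; 1 }, Right { · } = simplest 2
bbb: Left { 0; 1; 2 }, Right { · } = simplest 3
bbbr: Left { 0; 1; 2 }, Right { 3 } = simplest 5/2
bbbrr: Left { 0; 1; 2 }, Right { 5/2; 3 } = simplest 9/4
bbbrrb: Left { 0; 1; 2; 9/4 }, Right { 5/2; 3 } = simplest 19/8
bbbrrbr: Left { 0; 1; 2; 9/4 }, Right { 19/8; 5/2; 3 } = simplest 37/16
bbbrrbrr: Left { 0; 1; 2; 9/4 }, Right { 37/16; 19/8; 5/2; 3 } = simplest 73/32
bbbrrbrrr: Left { 0; 1; 2; 9/4 }, Right { 73/32; 37/16; 19/8; 5/2; 3 } = simplest 145/64
bbbrrbrrrb: Left { 0; 1; 2; 9/4; 145/64 }, Right { 73/32; 37/16; 19/8; 5/2; 3 } = simplest 291/128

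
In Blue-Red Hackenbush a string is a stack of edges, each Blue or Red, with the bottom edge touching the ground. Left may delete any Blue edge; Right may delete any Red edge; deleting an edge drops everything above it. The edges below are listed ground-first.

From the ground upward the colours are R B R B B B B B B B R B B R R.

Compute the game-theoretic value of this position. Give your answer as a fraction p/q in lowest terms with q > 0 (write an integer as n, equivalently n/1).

-8231/16384

step 1: add R to get R; options L={ none } R={ 0 } => -1
step 2: add B to get RB; options L={ -1 } R={ 0 } => -1/2
step 3: add R to get RBR; options L={ -1 } R={ -1/2,0 } => -3/4
step 4: add B to get RBRB; options L={ -1,-3/4 } R={ -1/2,0 } => -5/8
step 5: add B to get RBRBB; options L={ -1,-3/4,-5/8 } R={ -1/2,0 } => -9/16
step 6: add B to get RBRBBB; options L={ -1,-3/4,-5/8,-9/16 } R={ -1/2,0 } => -17/32
step 7: add B to get RBRBBBB; options L={ -1,-3/4,-5/8,-9/16,-17/32 } R={ -1/2,0 } => -33/64
step 8: add B to get RBRBBBBB; options L={ -1,-3/4,-5/8,-9/16,-17/32,-33/64 } R={ -1/2,0 } => -65/128
step 9: add B to get RBRBBBBBB; options L={ -1,-3/4,-5/8,-9/16,-17/32,-33/64,-65/128 } R={ -1/2,0 } => -129/256
step 10: add B to get RBRBBBBBBB; options L={ -1,-3/4,-5/8,-9/16,-17/32,-33/64,-65/128,-129/256 } R={ -1/2,0 } => -257/512
step 11: add R to get RBRBBBBBBBR; options L={ -1,-3/4,-5/8,-9/16,-17/32,-33/64,-65/128,-129/256 } R={ -257/512,-1/2,0 } => -515/1024
step 12: add B to get RBRBBBBBBBRB; options L={ -1,-3/4,-5/8,-9/16,-17/32,-33/64,-65/128,-129/256,-515/1024 } R={ -257/512,-1/2,0 } => -1029/2048
step 13: add B to get RBRBBBBBBBRBB; options L={ -1,-3/4,-5/8,-9/16,-17/32,-33/64,-65/128,-129/256,-515/1024,-1029/2048 } R={ -257/512,-1/2,0 } => -2057/4096
step 14: add R to get RBRBBBBBBBRBBR; options L={ -1,-3/4,-5/8,-9/16,-17/32,-33/64,-65/128,-129/256,-515/1024,-1029/2048 } R={ -2057/4096,-257/512,-1/2,0 } => -4115/8192
step 15: add R to get RBRBBBBBBBRBBRR; options L={ -1,-3/4,-5/8,-9/16,-17/32,-33/64,-65/128,-129/256,-515/1024,-1029/2048 } R={ -4115/8192,-2057/4096,-257/512,-1/2,0 } => -8231/16384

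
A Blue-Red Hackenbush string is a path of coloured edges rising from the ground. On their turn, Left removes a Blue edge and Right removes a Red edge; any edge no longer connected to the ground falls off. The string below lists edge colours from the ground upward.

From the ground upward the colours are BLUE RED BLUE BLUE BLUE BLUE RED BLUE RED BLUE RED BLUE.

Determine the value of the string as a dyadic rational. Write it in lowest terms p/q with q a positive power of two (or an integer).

Build val(s[:k]) for k = 1..12, string s = BLUE RED BLUE BLUE BLUE BLUE RED BLUE RED BLUE RED BLUE.
val(B) = { 0 |  } gives 1
val(BR) = { 0 | 1 } gives 1/2
val(BRB) = { 0,1/2 | 1 } gives 3/4
val(BRBB) = { 0,1/2,3/4 | 1 } gives 7/8
val(BRBBB) = { 0,1/2,3/4,7/8 | 1 } gives 15/16
val(BRBBBB) = { 0,1/2,3/4,7/8,15/16 | 1 } gives 31/32
val(BRBBBBR) = { 0,1/2,3/4,7/8,15/16 | 31/32,1 } gives 61/64
val(BRBBBBRB) = { 0,1/2,3/4,7/8,15/16,61/64 | 31/32,1 } gives 123/128
val(BRBBBBRBR) = { 0,1/2,3/4,7/8,15/16,61/64 | 123/128,31/32,1 } gives 245/256
val(BRBBBBRBRB) = { 0,1/2,3/4,7/8,15/16,61/64,245/256 | 123/128,31/32,1 } gives 491/512
val(BRBBBBRBRBR) = { 0,1/2,3/4,7/8,15/16,61/64,245/256 | 491/512,123/128,31/32,1 } gives 981/1024
val(BRBBBBRBRBRB) = { 0,1/2,3/4,7/8,15/16,61/64,245/256,981/1024 | 491/512,123/128,31/32,1 } gives 1963/2048

1963/2048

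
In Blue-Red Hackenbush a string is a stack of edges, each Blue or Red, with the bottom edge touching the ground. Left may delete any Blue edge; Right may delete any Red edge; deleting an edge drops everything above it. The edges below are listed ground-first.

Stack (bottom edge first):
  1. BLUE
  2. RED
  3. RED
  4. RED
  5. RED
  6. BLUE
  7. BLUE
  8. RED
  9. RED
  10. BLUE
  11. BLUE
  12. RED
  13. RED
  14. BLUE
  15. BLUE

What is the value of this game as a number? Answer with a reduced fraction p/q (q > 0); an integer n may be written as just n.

step 1: add BLUE to get B; options L={ 0 } R={ · } — 1
step 2: add RED to get BR; options L={ 0 } R={ 1 } — 1/2
step 3: add RED to get BRR; options L={ 0 } R={ 1/2, 1 } — 1/4
step 4: add RED to get BRRR; options L={ 0 } R={ 1/4, 1/2, 1 } — 1/8
step 5: add RED to get BRRRR; options L={ 0 } R={ 1/8, 1/4, 1/2, 1 } — 1/16
step 6: add BLUE to get BRRRRB; options L={ 0, 1/16 } R={ 1/8, 1/4, 1/2, 1 } — 3/32
step 7: add BLUE to get BRRRRBB; options L={ 0, 1/16, 3/32 } R={ 1/8, 1/4, 1/2, 1 } — 7/64
step 8: add RED to get BRRRRBBR; options L={ 0, 1/16, 3/32 } R={ 7/64, 1/8, 1/4, 1/2, 1 } — 13/128
step 9: add RED to get BRRRRBBRR; options L={ 0, 1/16, 3/32 } R={ 13/128, 7/64, 1/8, 1/4, 1/2, 1 } — 25/256
step 10: add BLUE to get BRRRRBBRRB; options L={ 0, 1/16, 3/32, 25/256 } R={ 13/128, 7/64, 1/8, 1/4, 1/2, 1 } — 51/512
step 11: add BLUE to get BRRRRBBRRBB; options L={ 0, 1/16, 3/32, 25/256, 51/512 } R={ 13/128, 7/64, 1/8, 1/4, 1/2, 1 } — 103/1024
step 12: add RED to get BRRRRBBRRBBR; options L={ 0, 1/16, 3/32, 25/256, 51/512 } R={ 103/1024, 13/128, 7/64, 1/8, 1/4, 1/2, 1 } — 205/2048
step 13: add RED to get BRRRRBBRRBBRR; options L={ 0, 1/16, 3/32, 25/256, 51/512 } R={ 205/2048, 103/1024, 13/128, 7/64, 1/8, 1/4, 1/2, 1 } — 409/4096
step 14: add BLUE to get BRRRRBBRRBBRRB; options L={ 0, 1/16, 3/32, 25/256, 51/512, 409/4096 } R={ 205/2048, 103/1024, 13/128, 7/64, 1/8, 1/4, 1/2, 1 } — 819/8192
step 15: add BLUE to get BRRRRBBRRBBRRBB; options L={ 0, 1/16, 3/32, 25/256, 51/512, 409/4096, 819/8192 } R={ 205/2048, 103/1024, 13/128, 7/64, 1/8, 1/4, 1/2, 1 } — 1639/16384

1639/16384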